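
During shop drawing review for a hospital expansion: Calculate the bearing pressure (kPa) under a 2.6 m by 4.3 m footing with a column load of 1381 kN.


A = 2.6 * 4.3 = 11.18 m^2
q = P / A = 1381 / 11.18
= 123.5242 kPa

123.5242 kPa


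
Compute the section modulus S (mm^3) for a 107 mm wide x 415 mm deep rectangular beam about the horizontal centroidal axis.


S = b * h^2 / 6
= 107 * 415^2 / 6
= 107 * 172225 / 6
= 3071345.83 mm^3

3071345.83 mm^3


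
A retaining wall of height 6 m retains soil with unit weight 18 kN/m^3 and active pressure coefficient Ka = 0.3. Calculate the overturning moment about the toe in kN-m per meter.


Pa = 0.5 * Ka * gamma * H^2
= 0.5 * 0.3 * 18 * 6^2
= 97.2 kN/m
Arm = H / 3 = 6 / 3 = 2.0 m
Mo = Pa * arm = Pa * H / 3 = 97.2 * 6 / 3 = 194.4 kN-m/m

194.4 kN-m/m


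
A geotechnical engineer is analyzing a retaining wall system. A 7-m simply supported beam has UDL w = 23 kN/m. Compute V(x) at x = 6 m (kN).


R_A = w * L / 2 = 23 * 7 / 2 = 80.5 kN
V(x) = R_A - w * x = 80.5 - 23 * 6
= -57.5 kN

-57.5 kN


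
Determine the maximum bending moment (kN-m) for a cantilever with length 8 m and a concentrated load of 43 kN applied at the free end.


For a cantilever with a point load at the free end:
M_max = P * L = 43 * 8 = 344 kN-m

344 kN-m


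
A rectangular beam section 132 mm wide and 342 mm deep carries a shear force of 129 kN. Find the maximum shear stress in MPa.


A = b * h = 132 * 342 = 45144 mm^2
V = 129 kN = 129000.0 N
tau_max = 1.5 * V / A = 1.5 * 129000.0 / 45144
= 4.2863 MPa

4.2863 MPa


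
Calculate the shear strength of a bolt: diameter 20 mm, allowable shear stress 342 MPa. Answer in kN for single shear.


A = pi * d^2 / 4 = pi * 20^2 / 4 = 314.1593 mm^2
V = f_v * A / 1000 = 342 * 314.1593 / 1000
= 107.4425 kN

107.4425 kN


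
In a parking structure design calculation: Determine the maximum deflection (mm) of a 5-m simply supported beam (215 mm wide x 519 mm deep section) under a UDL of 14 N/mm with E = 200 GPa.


I = 215 * 519^3 / 12 = 2504720598.75 mm^4
L = 5000.0 mm, w = 14 N/mm, E = 200000.0 MPa
delta = 5 * w * L^4 / (384 * E * I)
= 5 * 14 * 5000.0^4 / (384 * 200000.0 * 2504720598.75)
= 0.2274 mm

0.2274 mm


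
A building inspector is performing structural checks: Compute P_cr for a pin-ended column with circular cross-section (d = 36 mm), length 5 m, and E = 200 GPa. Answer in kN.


I = pi * d^4 / 64 = 82447.96 mm^4
L = 5000.0 mm
P_cr = pi^2 * E * I / L^2
= 9.8696 * 200000.0 * 82447.96 / 5000.0^2
= 6509.83 N = 6.5098 kN

6.5098 kN


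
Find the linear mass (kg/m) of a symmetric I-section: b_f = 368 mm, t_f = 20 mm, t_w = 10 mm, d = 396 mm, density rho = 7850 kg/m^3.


A_flanges = 2 * 368 * 20 = 14720 mm^2
A_web = (396 - 2 * 20) * 10 = 3560 mm^2
A_total = 14720 + 3560 = 18280 mm^2 = 0.018280 m^2
Weight = rho * A = 7850 * 0.018280 = 143.498 kg/m

143.498 kg/m


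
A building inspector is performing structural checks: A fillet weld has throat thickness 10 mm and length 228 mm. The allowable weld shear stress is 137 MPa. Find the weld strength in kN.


Strength = throat * length * allowable stress
= 10 * 228 * 137 N
= 312360 N
= 312.36 kN

312.36 kN


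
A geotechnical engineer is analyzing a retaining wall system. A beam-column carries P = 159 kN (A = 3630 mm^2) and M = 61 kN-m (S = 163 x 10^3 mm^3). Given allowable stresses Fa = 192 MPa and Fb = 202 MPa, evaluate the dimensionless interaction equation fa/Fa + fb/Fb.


f_a = P / A = 159000.0 / 3630 = 43.8017 MPa
f_b = M / S = 61000000.0 / 163000.0 = 374.2331 MPa
Ratio = f_a / Fa + f_b / Fb
= 43.8017 / 192 + 374.2331 / 202
= 2.0808 (dimensionless)

2.0808 (dimensionless)


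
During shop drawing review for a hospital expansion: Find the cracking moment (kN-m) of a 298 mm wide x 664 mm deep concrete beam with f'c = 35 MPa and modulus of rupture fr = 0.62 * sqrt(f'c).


fr = 0.62 * sqrt(35) = 0.62 * 5.9161 = 3.668 MPa
I = 298 * 664^3 / 12 = 7270081109.33 mm^4
y_t = 332.0 mm
M_cr = fr * I / y_t = 3.668 * 7270081109.33 / 332.0 N-mm
= 80.3206 kN-m

80.3206 kN-m


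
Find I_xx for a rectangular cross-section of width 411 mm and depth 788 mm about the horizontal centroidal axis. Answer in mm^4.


I = b * h^3 / 12
= 411 * 788^3 / 12
= 411 * 489303872 / 12
= 16758657616.0 mm^4

16758657616.0 mm^4


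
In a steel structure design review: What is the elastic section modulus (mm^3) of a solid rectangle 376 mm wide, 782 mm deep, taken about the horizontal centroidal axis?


S = b * h^2 / 6
= 376 * 782^2 / 6
= 376 * 611524 / 6
= 38322170.67 mm^3

38322170.67 mm^3


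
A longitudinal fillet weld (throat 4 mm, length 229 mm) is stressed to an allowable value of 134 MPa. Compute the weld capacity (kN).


Strength = throat * length * allowable stress
= 4 * 229 * 134 N
= 122744 N
= 122.74 kN

122.74 kN


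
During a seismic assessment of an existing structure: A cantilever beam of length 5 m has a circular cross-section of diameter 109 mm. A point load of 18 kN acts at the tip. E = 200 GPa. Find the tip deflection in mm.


I = pi * d^4 / 64 = pi * 109^4 / 64 = 6929085.02 mm^4
L = 5000.0 mm, P = 18000.0 N, E = 200000.0 MPa
delta = P * L^3 / (3 * E * I)
= 18000.0 * 5000.0^3 / (3 * 200000.0 * 6929085.02)
= 541.197 mm

541.197 mm


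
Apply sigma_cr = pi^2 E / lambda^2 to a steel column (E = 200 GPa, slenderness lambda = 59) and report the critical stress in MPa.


sigma_cr = pi^2 * E / lambda^2
= 9.8696 * 200000.0 / 59^2
= 9.8696 * 200000.0 / 3481
= 567.0557 MPa

567.0557 MPa


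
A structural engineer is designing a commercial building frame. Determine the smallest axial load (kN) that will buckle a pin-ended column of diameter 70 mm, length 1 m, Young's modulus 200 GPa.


I = pi * d^4 / 64 = 1178588.12 mm^4
L = 1000.0 mm
P_cr = pi^2 * E * I / L^2
= 9.8696 * 200000.0 * 1178588.12 / 1000.0^2
= 2326439.7 N = 2326.4397 kN

2326.4397 kN


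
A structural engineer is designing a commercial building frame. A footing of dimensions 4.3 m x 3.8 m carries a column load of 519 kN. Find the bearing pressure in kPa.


A = 4.3 * 3.8 = 16.34 m^2
q = P / A = 519 / 16.34
= 31.7625 kPa

31.7625 kPa


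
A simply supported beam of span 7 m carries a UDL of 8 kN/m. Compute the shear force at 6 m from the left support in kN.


R_A = w * L / 2 = 8 * 7 / 2 = 28.0 kN
V(x) = R_A - w * x = 28.0 - 8 * 6
= -20.0 kN

-20.0 kN


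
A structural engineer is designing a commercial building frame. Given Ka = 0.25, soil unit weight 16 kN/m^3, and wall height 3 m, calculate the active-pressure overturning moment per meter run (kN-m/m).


Pa = 0.5 * Ka * gamma * H^2
= 0.5 * 0.25 * 16 * 3^2
= 18.0 kN/m
Arm = H / 3 = 3 / 3 = 1.0 m
Mo = Pa * arm = Pa * H / 3 = 18.0 * 3 / 3 = 18.0 kN-m/m

18.0 kN-m/m


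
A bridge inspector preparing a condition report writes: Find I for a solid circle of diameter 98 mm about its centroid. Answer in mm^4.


r = d / 2 = 98 / 2 = 49.0 mm
I = pi * r^4 / 4 = pi * 49.0^4 / 4
= 4527664.12 mm^4

4527664.12 mm^4


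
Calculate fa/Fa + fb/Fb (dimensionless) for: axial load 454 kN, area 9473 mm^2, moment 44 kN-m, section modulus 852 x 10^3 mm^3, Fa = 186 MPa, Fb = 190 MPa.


f_a = P / A = 454000.0 / 9473 = 47.9257 MPa
f_b = M / S = 44000000.0 / 852000.0 = 51.6432 MPa
Ratio = f_a / Fa + f_b / Fb
= 47.9257 / 186 + 51.6432 / 190
= 0.5295 (dimensionless)

0.5295 (dimensionless)


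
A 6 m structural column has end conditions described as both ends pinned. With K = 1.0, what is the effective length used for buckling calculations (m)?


L_eff = K * L
= 1.0 * 6
= 6.0 m

6.0 m


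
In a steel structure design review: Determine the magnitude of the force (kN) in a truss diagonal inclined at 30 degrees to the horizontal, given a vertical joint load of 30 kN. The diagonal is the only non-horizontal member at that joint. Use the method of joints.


At the joint, only the diagonal has a vertical component, so vertical equilibrium gives:
F * sin(30) = 30
F = 30 / sin(30)
= 30 / 0.5
= 60.0 kN

60.0 kN


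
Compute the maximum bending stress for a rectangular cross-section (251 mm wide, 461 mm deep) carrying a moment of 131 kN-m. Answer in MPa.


I = b * h^3 / 12 = 251 * 461^3 / 12 = 2049251452.58 mm^4
y = h / 2 = 461 / 2 = 230.5 mm
M = 131 kN-m = 131000000.0 N-mm
sigma = M * y / I = 131000000.0 * 230.5 / 2049251452.58
= 14.73 MPa

14.73 MPa


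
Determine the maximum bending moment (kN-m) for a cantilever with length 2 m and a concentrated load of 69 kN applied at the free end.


For a cantilever with a point load at the free end:
M_max = P * L = 69 * 2 = 138 kN-m

138 kN-m


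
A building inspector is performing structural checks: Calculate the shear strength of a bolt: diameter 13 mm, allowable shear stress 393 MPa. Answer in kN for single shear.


A = pi * d^2 / 4 = pi * 13^2 / 4 = 132.7323 mm^2
V = f_v * A / 1000 = 393 * 132.7323 / 1000
= 52.1638 kN

52.1638 kN


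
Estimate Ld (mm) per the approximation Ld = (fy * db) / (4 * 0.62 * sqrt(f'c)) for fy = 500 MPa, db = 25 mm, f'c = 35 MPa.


Ld = (fy * db) / (4 * 0.62 * sqrt(f'c))
= (500 * 25) / (4 * 0.62 * sqrt(35))
= 12500 / 14.6719
= 851.97 mm

851.97 mm


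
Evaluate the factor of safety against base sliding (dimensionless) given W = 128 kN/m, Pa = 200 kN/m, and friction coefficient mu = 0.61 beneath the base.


Resisting force = mu * W = 0.61 * 128 = 78.08 kN/m
FOS = Resisting / Driving = 78.08 / 200
= 0.3904 (dimensionless)

0.3904 (dimensionless)


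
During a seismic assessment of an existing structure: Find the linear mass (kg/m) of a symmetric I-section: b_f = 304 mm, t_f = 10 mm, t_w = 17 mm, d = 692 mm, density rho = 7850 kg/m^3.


A_flanges = 2 * 304 * 10 = 6080 mm^2
A_web = (692 - 2 * 10) * 17 = 11424 mm^2
A_total = 6080 + 11424 = 17504 mm^2 = 0.017504 m^2
Weight = rho * A = 7850 * 0.017504 = 137.4064 kg/m

137.4064 kg/m


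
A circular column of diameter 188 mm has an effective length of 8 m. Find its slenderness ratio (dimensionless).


Radius of gyration r = d / 4 = 188 / 4 = 47.0 mm
L_eff = 8000.0 mm
Slenderness ratio = L / r = 8000.0 / 47.0 = 170.21 (dimensionless)

170.21 (dimensionless)


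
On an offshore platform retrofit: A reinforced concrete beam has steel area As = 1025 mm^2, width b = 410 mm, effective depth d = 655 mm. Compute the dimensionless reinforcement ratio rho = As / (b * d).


rho = As / (b * d)
= 1025 / (410 * 655)
= 1025 / 268550
= 0.003817 (dimensionless)

0.003817 (dimensionless)


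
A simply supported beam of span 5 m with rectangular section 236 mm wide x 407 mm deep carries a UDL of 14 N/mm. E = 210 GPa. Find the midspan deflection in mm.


I = 236 * 407^3 / 12 = 1325909812.33 mm^4
L = 5000.0 mm, w = 14 N/mm, E = 210000.0 MPa
delta = 5 * w * L^4 / (384 * E * I)
= 5 * 14 * 5000.0^4 / (384 * 210000.0 * 1325909812.33)
= 0.4092 mm

0.4092 mm


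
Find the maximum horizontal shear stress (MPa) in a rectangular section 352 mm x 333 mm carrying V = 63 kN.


A = b * h = 352 * 333 = 117216 mm^2
V = 63 kN = 63000.0 N
tau_max = 1.5 * V / A = 1.5 * 63000.0 / 117216
= 0.8062 MPa

0.8062 MPa


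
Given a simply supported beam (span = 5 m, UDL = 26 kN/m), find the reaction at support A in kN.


Total load = w * L = 26 * 5 = 130 kN
By symmetry, each reaction R = total / 2 = 130 / 2 = 65.0 kN

65.0 kN


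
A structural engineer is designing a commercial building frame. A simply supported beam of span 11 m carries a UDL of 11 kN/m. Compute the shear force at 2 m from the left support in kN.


R_A = w * L / 2 = 11 * 11 / 2 = 60.5 kN
V(x) = R_A - w * x = 60.5 - 11 * 2
= 38.5 kN

38.5 kN


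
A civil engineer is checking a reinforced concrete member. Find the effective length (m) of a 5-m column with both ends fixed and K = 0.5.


L_eff = K * L
= 0.5 * 5
= 2.5 m

2.5 m


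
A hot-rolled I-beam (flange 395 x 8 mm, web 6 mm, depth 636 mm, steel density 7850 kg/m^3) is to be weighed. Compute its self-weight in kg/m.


A_flanges = 2 * 395 * 8 = 6320 mm^2
A_web = (636 - 2 * 8) * 6 = 3720 mm^2
A_total = 6320 + 3720 = 10040 mm^2 = 0.010040 m^2
Weight = rho * A = 7850 * 0.010040 = 78.814 kg/m

78.814 kg/m


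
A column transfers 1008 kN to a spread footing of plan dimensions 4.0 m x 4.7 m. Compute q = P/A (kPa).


A = 4.0 * 4.7 = 18.8 m^2
q = P / A = 1008 / 18.8
= 53.617 kPa

53.617 kPa


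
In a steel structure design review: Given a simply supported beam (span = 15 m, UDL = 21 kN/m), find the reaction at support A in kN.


Total load = w * L = 21 * 15 = 315 kN
By symmetry, each reaction R = total / 2 = 315 / 2 = 157.5 kN

157.5 kN


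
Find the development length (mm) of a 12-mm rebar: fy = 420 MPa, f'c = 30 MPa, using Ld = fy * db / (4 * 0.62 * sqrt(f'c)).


Ld = (fy * db) / (4 * 0.62 * sqrt(f'c))
= (420 * 12) / (4 * 0.62 * sqrt(30))
= 5040 / 13.5835
= 371.04 mm

371.04 mm


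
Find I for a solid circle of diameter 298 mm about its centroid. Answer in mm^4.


r = d / 2 = 298 / 2 = 149.0 mm
I = pi * r^4 / 4 = pi * 149.0^4 / 4
= 387110503.31 mm^4

387110503.31 mm^4


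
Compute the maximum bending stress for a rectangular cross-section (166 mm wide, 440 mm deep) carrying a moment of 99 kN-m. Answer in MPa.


I = b * h^3 / 12 = 166 * 440^3 / 12 = 1178378666.67 mm^4
y = h / 2 = 440 / 2 = 220.0 mm
M = 99 kN-m = 99000000.0 N-mm
sigma = M * y / I = 99000000.0 * 220.0 / 1178378666.67
= 18.48 MPa

18.48 MPa


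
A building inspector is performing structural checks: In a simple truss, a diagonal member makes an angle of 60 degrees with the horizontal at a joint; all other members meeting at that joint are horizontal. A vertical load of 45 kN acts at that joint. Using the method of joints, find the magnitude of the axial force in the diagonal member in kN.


At the joint, only the diagonal has a vertical component, so vertical equilibrium gives:
F * sin(60) = 45
F = 45 / sin(60)
= 45 / 0.866025
= 51.96 kN

51.96 kN


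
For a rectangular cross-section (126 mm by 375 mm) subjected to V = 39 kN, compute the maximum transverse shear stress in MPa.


A = b * h = 126 * 375 = 47250 mm^2
V = 39 kN = 39000.0 N
tau_max = 1.5 * V / A = 1.5 * 39000.0 / 47250
= 1.2381 MPa

1.2381 MPa


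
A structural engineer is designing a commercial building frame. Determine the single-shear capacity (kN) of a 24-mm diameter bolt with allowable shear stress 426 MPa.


A = pi * d^2 / 4 = pi * 24^2 / 4 = 452.3893 mm^2
V = f_v * A / 1000 = 426 * 452.3893 / 1000
= 192.7179 kN

192.7179 kN


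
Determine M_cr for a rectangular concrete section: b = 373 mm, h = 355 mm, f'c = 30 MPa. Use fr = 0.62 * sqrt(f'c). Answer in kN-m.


fr = 0.62 * sqrt(30) = 0.62 * 5.4772 = 3.3959 MPa
I = 373 * 355^3 / 12 = 1390633364.58 mm^4
y_t = 177.5 mm
M_cr = fr * I / y_t = 3.3959 * 1390633364.58 / 177.5 N-mm
= 26.6052 kN-m

26.6052 kN-m


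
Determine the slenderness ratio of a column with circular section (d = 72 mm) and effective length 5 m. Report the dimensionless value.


Radius of gyration r = d / 4 = 72 / 4 = 18.0 mm
L_eff = 5000.0 mm
Slenderness ratio = L / r = 5000.0 / 18.0 = 277.78 (dimensionless)

277.78 (dimensionless)


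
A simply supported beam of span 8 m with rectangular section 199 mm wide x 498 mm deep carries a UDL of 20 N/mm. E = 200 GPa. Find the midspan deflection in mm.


I = 199 * 498^3 / 12 = 2048141034.0 mm^4
L = 8000.0 mm, w = 20 N/mm, E = 200000.0 MPa
delta = 5 * w * L^4 / (384 * E * I)
= 5 * 20 * 8000.0^4 / (384 * 200000.0 * 2048141034.0)
= 2.604 mm

2.604 mm


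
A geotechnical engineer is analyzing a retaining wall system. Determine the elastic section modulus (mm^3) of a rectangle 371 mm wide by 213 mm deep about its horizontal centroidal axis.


S = b * h^2 / 6
= 371 * 213^2 / 6
= 371 * 45369 / 6
= 2805316.5 mm^3

2805316.5 mm^3


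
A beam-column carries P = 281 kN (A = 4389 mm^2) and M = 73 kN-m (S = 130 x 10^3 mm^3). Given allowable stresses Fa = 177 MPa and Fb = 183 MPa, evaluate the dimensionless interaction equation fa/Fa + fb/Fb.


f_a = P / A = 281000.0 / 4389 = 64.0237 MPa
f_b = M / S = 73000000.0 / 130000.0 = 561.5385 MPa
Ratio = f_a / Fa + f_b / Fb
= 64.0237 / 177 + 561.5385 / 183
= 3.4302 (dimensionless)

3.4302 (dimensionless)


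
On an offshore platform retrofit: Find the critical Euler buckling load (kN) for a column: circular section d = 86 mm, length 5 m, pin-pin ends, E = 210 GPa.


I = pi * d^4 / 64 = 2685120.03 mm^4
L = 5000.0 mm
P_cr = pi^2 * E * I / L^2
= 9.8696 * 210000.0 * 2685120.03 / 5000.0^2
= 222609.01 N = 222.609 kN

222.609 kN


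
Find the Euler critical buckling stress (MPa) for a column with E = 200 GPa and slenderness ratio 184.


sigma_cr = pi^2 * E / lambda^2
= 9.8696 * 200000.0 / 184^2
= 9.8696 * 200000.0 / 33856
= 58.3034 MPa

58.3034 MPa


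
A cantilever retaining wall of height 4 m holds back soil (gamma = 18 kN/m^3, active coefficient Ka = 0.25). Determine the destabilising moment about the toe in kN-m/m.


Pa = 0.5 * Ka * gamma * H^2
= 0.5 * 0.25 * 18 * 4^2
= 36.0 kN/m
Arm = H / 3 = 4 / 3 = 1.3333 m
Mo = Pa * arm = Pa * H / 3 = 36.0 * 4 / 3 = 48.0 kN-m/m

48.0 kN-m/m


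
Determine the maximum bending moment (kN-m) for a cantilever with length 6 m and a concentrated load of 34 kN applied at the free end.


For a cantilever with a point load at the free end:
M_max = P * L = 34 * 6 = 204 kN-m

204 kN-m


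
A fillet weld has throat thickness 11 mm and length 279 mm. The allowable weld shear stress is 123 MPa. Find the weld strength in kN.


Strength = throat * length * allowable stress
= 11 * 279 * 123 N
= 377487 N
= 377.49 kN

377.49 kN


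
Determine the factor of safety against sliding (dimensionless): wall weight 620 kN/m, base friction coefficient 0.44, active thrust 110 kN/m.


Resisting force = mu * W = 0.44 * 620 = 272.8 kN/m
FOS = Resisting / Driving = 272.8 / 110
= 2.48 (dimensionless)

2.48 (dimensionless)


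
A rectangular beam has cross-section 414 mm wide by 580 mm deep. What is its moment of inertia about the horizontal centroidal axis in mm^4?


I = b * h^3 / 12
= 414 * 580^3 / 12
= 414 * 195112000 / 12
= 6731364000.0 mm^4

6731364000.0 mm^4


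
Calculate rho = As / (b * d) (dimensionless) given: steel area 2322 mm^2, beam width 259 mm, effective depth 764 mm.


rho = As / (b * d)
= 2322 / (259 * 764)
= 2322 / 197876
= 0.011735 (dimensionless)

0.011735 (dimensionless)


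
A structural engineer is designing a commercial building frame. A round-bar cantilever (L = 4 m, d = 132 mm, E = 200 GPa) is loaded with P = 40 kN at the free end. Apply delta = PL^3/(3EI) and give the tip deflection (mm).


I = pi * d^4 / 64 = pi * 132^4 / 64 = 14902722.81 mm^4
L = 4000.0 mm, P = 40000.0 N, E = 200000.0 MPa
delta = P * L^3 / (3 * E * I)
= 40000.0 * 4000.0^3 / (3 * 200000.0 * 14902722.81)
= 286.3011 mm

286.3011 mm


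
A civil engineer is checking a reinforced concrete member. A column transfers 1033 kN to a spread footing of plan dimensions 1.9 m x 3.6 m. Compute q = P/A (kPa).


A = 1.9 * 3.6 = 6.84 m^2
q = P / A = 1033 / 6.84
= 151.0234 kPa

151.0234 kPa


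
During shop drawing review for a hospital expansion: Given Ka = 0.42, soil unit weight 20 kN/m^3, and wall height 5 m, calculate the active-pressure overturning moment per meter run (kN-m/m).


Pa = 0.5 * Ka * gamma * H^2
= 0.5 * 0.42 * 20 * 5^2
= 105.0 kN/m
Arm = H / 3 = 5 / 3 = 1.6667 m
Mo = Pa * arm = Pa * H / 3 = 105.0 * 5 / 3 = 175.0 kN-m/m

175.0 kN-m/m


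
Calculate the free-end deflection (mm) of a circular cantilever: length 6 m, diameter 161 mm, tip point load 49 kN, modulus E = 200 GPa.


I = pi * d^4 / 64 = pi * 161^4 / 64 = 32981727.78 mm^4
L = 6000.0 mm, P = 49000.0 N, E = 200000.0 MPa
delta = P * L^3 / (3 * E * I)
= 49000.0 * 6000.0^3 / (3 * 200000.0 * 32981727.78)
= 534.8416 mm

534.8416 mm


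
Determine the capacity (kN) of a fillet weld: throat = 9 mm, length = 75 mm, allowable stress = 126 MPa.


Strength = throat * length * allowable stress
= 9 * 75 * 126 N
= 85050 N
= 85.05 kN

85.05 kN


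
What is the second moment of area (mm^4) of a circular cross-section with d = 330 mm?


r = d / 2 = 330 / 2 = 165.0 mm
I = pi * r^4 / 4 = pi * 165.0^4 / 4
= 582137609.58 mm^4

582137609.58 mm^4


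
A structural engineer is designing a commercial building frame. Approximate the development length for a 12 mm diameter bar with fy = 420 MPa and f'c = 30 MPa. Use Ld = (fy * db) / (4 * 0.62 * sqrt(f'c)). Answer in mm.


Ld = (fy * db) / (4 * 0.62 * sqrt(f'c))
= (420 * 12) / (4 * 0.62 * sqrt(30))
= 5040 / 13.5835
= 371.04 mm

371.04 mm


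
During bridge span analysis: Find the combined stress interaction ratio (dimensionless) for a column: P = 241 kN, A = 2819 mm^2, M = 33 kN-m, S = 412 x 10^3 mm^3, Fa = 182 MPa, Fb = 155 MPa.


f_a = P / A = 241000.0 / 2819 = 85.4913 MPa
f_b = M / S = 33000000.0 / 412000.0 = 80.0971 MPa
Ratio = f_a / Fa + f_b / Fb
= 85.4913 / 182 + 80.0971 / 155
= 0.9865 (dimensionless)

0.9865 (dimensionless)


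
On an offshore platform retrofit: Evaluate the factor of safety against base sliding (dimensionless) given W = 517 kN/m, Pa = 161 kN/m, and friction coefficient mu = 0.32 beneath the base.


Resisting force = mu * W = 0.32 * 517 = 165.44 kN/m
FOS = Resisting / Driving = 165.44 / 161
= 1.0276 (dimensionless)

1.0276 (dimensionless)


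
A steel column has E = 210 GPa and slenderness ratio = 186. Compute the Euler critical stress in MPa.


sigma_cr = pi^2 * E / lambda^2
= 9.8696 * 210000.0 / 186^2
= 9.8696 * 210000.0 / 34596
= 59.9091 MPa

59.9091 MPa


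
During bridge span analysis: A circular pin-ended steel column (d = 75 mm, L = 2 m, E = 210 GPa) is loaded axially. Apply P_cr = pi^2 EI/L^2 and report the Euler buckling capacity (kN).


I = pi * d^4 / 64 = 1553155.55 mm^4
L = 2000.0 mm
P_cr = pi^2 * E * I / L^2
= 9.8696 * 210000.0 * 1553155.55 / 2000.0^2
= 804774.12 N = 804.7741 kN

804.7741 kN


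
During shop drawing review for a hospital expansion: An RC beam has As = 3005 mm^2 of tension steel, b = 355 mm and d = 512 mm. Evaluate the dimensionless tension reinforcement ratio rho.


rho = As / (b * d)
= 3005 / (355 * 512)
= 3005 / 181760
= 0.016533 (dimensionless)

0.016533 (dimensionless)


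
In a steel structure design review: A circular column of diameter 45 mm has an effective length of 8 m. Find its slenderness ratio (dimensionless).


Radius of gyration r = d / 4 = 45 / 4 = 11.25 mm
L_eff = 8000.0 mm
Slenderness ratio = L / r = 8000.0 / 11.25 = 711.11 (dimensionless)

711.11 (dimensionless)


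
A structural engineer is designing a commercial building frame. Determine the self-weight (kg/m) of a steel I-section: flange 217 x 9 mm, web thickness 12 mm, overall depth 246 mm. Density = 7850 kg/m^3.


A_flanges = 2 * 217 * 9 = 3906 mm^2
A_web = (246 - 2 * 9) * 12 = 2736 mm^2
A_total = 3906 + 2736 = 6642 mm^2 = 0.006642 m^2
Weight = rho * A = 7850 * 0.006642 = 52.1397 kg/m

52.1397 kg/m


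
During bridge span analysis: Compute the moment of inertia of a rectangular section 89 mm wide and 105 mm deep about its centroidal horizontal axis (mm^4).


I = b * h^3 / 12
= 89 * 105^3 / 12
= 89 * 1157625 / 12
= 8585718.75 mm^4

8585718.75 mm^4


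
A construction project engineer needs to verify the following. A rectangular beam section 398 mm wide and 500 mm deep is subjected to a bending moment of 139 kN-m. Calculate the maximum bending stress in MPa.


I = b * h^3 / 12 = 398 * 500^3 / 12 = 4145833333.33 mm^4
y = h / 2 = 500 / 2 = 250.0 mm
M = 139 kN-m = 139000000.0 N-mm
sigma = M * y / I = 139000000.0 * 250.0 / 4145833333.33
= 8.38 MPa

8.38 MPa


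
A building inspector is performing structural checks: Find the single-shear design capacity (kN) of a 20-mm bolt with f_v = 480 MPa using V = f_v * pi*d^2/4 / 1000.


A = pi * d^2 / 4 = pi * 20^2 / 4 = 314.1593 mm^2
V = f_v * A / 1000 = 480 * 314.1593 / 1000
= 150.7964 kN

150.7964 kN


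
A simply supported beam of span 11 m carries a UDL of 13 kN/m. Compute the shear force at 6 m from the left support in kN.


R_A = w * L / 2 = 13 * 11 / 2 = 71.5 kN
V(x) = R_A - w * x = 71.5 - 13 * 6
= -6.5 kN

-6.5 kN


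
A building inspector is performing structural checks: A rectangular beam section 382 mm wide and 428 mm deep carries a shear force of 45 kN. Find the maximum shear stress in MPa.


A = b * h = 382 * 428 = 163496 mm^2
V = 45 kN = 45000.0 N
tau_max = 1.5 * V / A = 1.5 * 45000.0 / 163496
= 0.4129 MPa

0.4129 MPa


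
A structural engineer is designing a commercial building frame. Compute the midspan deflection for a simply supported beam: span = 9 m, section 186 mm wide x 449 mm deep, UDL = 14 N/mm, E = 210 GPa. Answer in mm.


I = 186 * 449^3 / 12 = 1403042159.5 mm^4
L = 9000.0 mm, w = 14 N/mm, E = 210000.0 MPa
delta = 5 * w * L^4 / (384 * E * I)
= 5 * 14 * 9000.0^4 / (384 * 210000.0 * 1403042159.5)
= 4.0593 mm

4.0593 mm


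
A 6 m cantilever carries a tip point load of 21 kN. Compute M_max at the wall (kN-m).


For a cantilever with a point load at the free end:
M_max = P * L = 21 * 6 = 126 kN-m

126 kN-m


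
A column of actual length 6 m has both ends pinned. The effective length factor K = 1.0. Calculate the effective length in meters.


L_eff = K * L
= 1.0 * 6
= 6.0 m

6.0 m


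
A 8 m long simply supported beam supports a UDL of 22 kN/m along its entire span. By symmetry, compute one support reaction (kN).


Total load = w * L = 22 * 8 = 176 kN
By symmetry, each reaction R = total / 2 = 176 / 2 = 88.0 kN

88.0 kN


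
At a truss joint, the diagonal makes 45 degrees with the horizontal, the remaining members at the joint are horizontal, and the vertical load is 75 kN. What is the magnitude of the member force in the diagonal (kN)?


At the joint, only the diagonal has a vertical component, so vertical equilibrium gives:
F * sin(45) = 75
F = 75 / sin(45)
= 75 / 0.707107
= 106.07 kN

106.07 kN


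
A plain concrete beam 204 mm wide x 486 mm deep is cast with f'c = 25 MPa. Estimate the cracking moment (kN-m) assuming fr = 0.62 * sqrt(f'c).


fr = 0.62 * sqrt(25) = 0.62 * 5.0 = 3.1 MPa
I = 204 * 486^3 / 12 = 1951451352.0 mm^4
y_t = 243.0 mm
M_cr = fr * I / y_t = 3.1 * 1951451352.0 / 243.0 N-mm
= 24.8951 kN-m

24.8951 kN-m


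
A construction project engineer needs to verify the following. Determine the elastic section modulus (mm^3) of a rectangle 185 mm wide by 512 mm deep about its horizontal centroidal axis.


S = b * h^2 / 6
= 185 * 512^2 / 6
= 185 * 262144 / 6
= 8082773.33 mm^3

8082773.33 mm^3


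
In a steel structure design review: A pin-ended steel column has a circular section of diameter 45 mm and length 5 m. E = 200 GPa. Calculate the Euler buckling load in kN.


I = pi * d^4 / 64 = 201288.96 mm^4
L = 5000.0 mm
P_cr = pi^2 * E * I / L^2
= 9.8696 * 200000.0 * 201288.96 / 5000.0^2
= 15893.14 N = 15.8931 kN

15.8931 kN


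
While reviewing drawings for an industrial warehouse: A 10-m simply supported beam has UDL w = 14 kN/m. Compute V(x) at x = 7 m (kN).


R_A = w * L / 2 = 14 * 10 / 2 = 70.0 kN
V(x) = R_A - w * x = 70.0 - 14 * 7
= -28.0 kN

-28.0 kN


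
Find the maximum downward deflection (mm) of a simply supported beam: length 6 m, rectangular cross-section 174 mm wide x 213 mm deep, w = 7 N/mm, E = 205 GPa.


I = 174 * 213^3 / 12 = 140122156.5 mm^4
L = 6000.0 mm, w = 7 N/mm, E = 205000.0 MPa
delta = 5 * w * L^4 / (384 * E * I)
= 5 * 7 * 6000.0^4 / (384 * 205000.0 * 140122156.5)
= 4.1123 mm

4.1123 mm


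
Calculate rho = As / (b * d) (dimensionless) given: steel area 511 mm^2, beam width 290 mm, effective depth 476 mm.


rho = As / (b * d)
= 511 / (290 * 476)
= 511 / 138040
= 0.003702 (dimensionless)

0.003702 (dimensionless)


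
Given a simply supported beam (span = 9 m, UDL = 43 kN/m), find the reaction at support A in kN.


Total load = w * L = 43 * 9 = 387 kN
By symmetry, each reaction R = total / 2 = 387 / 2 = 193.5 kN

193.5 kN


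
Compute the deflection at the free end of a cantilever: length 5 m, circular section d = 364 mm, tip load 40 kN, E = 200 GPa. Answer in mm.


I = pi * d^4 / 64 = pi * 364^4 / 64 = 861738374.79 mm^4
L = 5000.0 mm, P = 40000.0 N, E = 200000.0 MPa
delta = P * L^3 / (3 * E * I)
= 40000.0 * 5000.0^3 / (3 * 200000.0 * 861738374.79)
= 9.6704 mm

9.6704 mm


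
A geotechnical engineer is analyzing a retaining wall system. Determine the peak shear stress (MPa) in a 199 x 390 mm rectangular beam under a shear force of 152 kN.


A = b * h = 199 * 390 = 77610 mm^2
V = 152 kN = 152000.0 N
tau_max = 1.5 * V / A = 1.5 * 152000.0 / 77610
= 2.9378 MPa

2.9378 MPa


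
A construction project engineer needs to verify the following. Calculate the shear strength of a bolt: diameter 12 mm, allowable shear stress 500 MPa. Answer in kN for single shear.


A = pi * d^2 / 4 = pi * 12^2 / 4 = 113.0973 mm^2
V = f_v * A / 1000 = 500 * 113.0973 / 1000
= 56.5487 kN

56.5487 kN


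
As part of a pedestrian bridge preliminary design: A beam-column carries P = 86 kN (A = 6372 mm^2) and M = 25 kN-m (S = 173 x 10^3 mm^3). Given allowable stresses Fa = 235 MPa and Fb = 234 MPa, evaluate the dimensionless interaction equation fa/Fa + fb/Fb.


f_a = P / A = 86000.0 / 6372 = 13.4965 MPa
f_b = M / S = 25000000.0 / 173000.0 = 144.5087 MPa
Ratio = f_a / Fa + f_b / Fb
= 13.4965 / 235 + 144.5087 / 234
= 0.675 (dimensionless)

0.675 (dimensionless)


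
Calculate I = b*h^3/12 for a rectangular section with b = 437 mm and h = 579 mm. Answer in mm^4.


I = b * h^3 / 12
= 437 * 579^3 / 12
= 437 * 194104539 / 12
= 7068640295.25 mm^4

7068640295.25 mm^4


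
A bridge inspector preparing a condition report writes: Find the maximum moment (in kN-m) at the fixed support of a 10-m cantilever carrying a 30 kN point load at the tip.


For a cantilever with a point load at the free end:
M_max = P * L = 30 * 10 = 300 kN-m

300 kN-m


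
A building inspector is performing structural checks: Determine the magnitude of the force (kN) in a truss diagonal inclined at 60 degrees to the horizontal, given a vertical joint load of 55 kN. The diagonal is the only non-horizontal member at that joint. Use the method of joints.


At the joint, only the diagonal has a vertical component, so vertical equilibrium gives:
F * sin(60) = 55
F = 55 / sin(60)
= 55 / 0.866025
= 63.51 kN

63.51 kN


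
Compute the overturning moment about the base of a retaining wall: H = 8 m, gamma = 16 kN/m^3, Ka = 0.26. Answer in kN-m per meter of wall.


Pa = 0.5 * Ka * gamma * H^2
= 0.5 * 0.26 * 16 * 8^2
= 133.12 kN/m
Arm = H / 3 = 8 / 3 = 2.6667 m
Mo = Pa * arm = Pa * H / 3 = 133.12 * 8 / 3 = 354.9867 kN-m/m

354.9867 kN-m/m


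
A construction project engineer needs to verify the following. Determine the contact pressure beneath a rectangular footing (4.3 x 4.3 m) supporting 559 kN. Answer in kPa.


A = 4.3 * 4.3 = 18.49 m^2
q = P / A = 559 / 18.49
= 30.2326 kPa

30.2326 kPa


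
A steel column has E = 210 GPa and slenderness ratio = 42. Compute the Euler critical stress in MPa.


sigma_cr = pi^2 * E / lambda^2
= 9.8696 * 210000.0 / 42^2
= 9.8696 * 210000.0 / 1764
= 1174.9529 MPa

1174.9529 MPa


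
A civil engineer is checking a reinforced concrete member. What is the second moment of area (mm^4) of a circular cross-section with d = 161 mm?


r = d / 2 = 161 / 2 = 80.5 mm
I = pi * r^4 / 4 = pi * 80.5^4 / 4
= 32981727.78 mm^4

32981727.78 mm^4


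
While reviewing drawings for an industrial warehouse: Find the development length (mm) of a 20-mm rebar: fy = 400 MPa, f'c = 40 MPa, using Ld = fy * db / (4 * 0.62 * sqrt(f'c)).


Ld = (fy * db) / (4 * 0.62 * sqrt(f'c))
= (400 * 20) / (4 * 0.62 * sqrt(40))
= 8000 / 15.6849
= 510.04 mm

510.04 mm


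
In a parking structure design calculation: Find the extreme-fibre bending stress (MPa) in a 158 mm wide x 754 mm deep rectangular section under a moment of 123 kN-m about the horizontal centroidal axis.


I = b * h^3 / 12 = 158 * 754^3 / 12 = 5644037342.67 mm^4
y = h / 2 = 754 / 2 = 377.0 mm
M = 123 kN-m = 123000000.0 N-mm
sigma = M * y / I = 123000000.0 * 377.0 / 5644037342.67
= 8.22 MPa

8.22 MPa


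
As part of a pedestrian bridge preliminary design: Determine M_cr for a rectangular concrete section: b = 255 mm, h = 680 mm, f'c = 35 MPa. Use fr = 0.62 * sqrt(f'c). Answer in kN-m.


fr = 0.62 * sqrt(35) = 0.62 * 5.9161 = 3.668 MPa
I = 255 * 680^3 / 12 = 6681680000.0 mm^4
y_t = 340.0 mm
M_cr = fr * I / y_t = 3.668 * 6681680000.0 / 340.0 N-mm
= 72.0829 kN-m

72.0829 kN-m


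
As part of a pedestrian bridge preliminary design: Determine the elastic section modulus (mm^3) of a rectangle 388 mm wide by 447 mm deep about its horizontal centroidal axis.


S = b * h^2 / 6
= 388 * 447^2 / 6
= 388 * 199809 / 6
= 12920982.0 mm^3

12920982.0 mm^3


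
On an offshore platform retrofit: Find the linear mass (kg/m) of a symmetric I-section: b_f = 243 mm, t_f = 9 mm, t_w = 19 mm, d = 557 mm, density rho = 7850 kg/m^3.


A_flanges = 2 * 243 * 9 = 4374 mm^2
A_web = (557 - 2 * 9) * 19 = 10241 mm^2
A_total = 4374 + 10241 = 14615 mm^2 = 0.014615 m^2
Weight = rho * A = 7850 * 0.014615 = 114.7278 kg/m

114.7278 kg/m


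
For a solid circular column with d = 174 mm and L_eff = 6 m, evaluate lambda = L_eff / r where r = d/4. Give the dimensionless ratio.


Radius of gyration r = d / 4 = 174 / 4 = 43.5 mm
L_eff = 6000.0 mm
Slenderness ratio = L / r = 6000.0 / 43.5 = 137.93 (dimensionless)

137.93 (dimensionless)


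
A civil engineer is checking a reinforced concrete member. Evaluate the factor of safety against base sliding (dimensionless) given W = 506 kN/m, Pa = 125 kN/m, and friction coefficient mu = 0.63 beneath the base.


Resisting force = mu * W = 0.63 * 506 = 318.78 kN/m
FOS = Resisting / Driving = 318.78 / 125
= 2.5502 (dimensionless)

2.5502 (dimensionless)


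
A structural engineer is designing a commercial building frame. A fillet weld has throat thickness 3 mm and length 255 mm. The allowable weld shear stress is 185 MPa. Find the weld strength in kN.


Strength = throat * length * allowable stress
= 3 * 255 * 185 N
= 141525 N
= 141.53 kN

141.53 kN


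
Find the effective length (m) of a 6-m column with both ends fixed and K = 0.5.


L_eff = K * L
= 0.5 * 6
= 3.0 m

3.0 m


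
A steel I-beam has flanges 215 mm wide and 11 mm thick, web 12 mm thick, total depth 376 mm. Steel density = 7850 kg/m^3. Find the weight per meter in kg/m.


A_flanges = 2 * 215 * 11 = 4730 mm^2
A_web = (376 - 2 * 11) * 12 = 4248 mm^2
A_total = 4730 + 4248 = 8978 mm^2 = 0.008978 m^2
Weight = rho * A = 7850 * 0.008978 = 70.4773 kg/m

70.4773 kg/m


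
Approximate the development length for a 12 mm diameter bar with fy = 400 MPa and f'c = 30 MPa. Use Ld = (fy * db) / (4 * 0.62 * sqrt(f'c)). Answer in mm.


Ld = (fy * db) / (4 * 0.62 * sqrt(f'c))
= (400 * 12) / (4 * 0.62 * sqrt(30))
= 4800 / 13.5835
= 353.37 mm

353.37 mm


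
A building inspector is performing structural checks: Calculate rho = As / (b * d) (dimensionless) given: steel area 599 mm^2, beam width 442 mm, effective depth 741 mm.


rho = As / (b * d)
= 599 / (442 * 741)
= 599 / 327522
= 0.001829 (dimensionless)

0.001829 (dimensionless)


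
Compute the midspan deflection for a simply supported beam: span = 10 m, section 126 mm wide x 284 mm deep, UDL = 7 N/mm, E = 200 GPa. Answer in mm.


I = 126 * 284^3 / 12 = 240516192.0 mm^4
L = 10000.0 mm, w = 7 N/mm, E = 200000.0 MPa
delta = 5 * w * L^4 / (384 * E * I)
= 5 * 7 * 10000.0^4 / (384 * 200000.0 * 240516192.0)
= 18.948 mm

18.948 mm


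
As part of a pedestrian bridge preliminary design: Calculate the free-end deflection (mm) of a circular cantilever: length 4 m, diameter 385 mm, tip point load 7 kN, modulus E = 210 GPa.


I = pi * d^4 / 64 = pi * 385^4 / 64 = 1078481790.6 mm^4
L = 4000.0 mm, P = 7000.0 N, E = 210000.0 MPa
delta = P * L^3 / (3 * E * I)
= 7000.0 * 4000.0^3 / (3 * 210000.0 * 1078481790.6)
= 0.6594 mm

0.6594 mm


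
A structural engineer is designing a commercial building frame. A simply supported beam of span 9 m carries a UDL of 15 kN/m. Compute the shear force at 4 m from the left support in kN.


R_A = w * L / 2 = 15 * 9 / 2 = 67.5 kN
V(x) = R_A - w * x = 67.5 - 15 * 4
= 7.5 kN

7.5 kN


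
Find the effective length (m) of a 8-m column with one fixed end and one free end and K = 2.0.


L_eff = K * L
= 2.0 * 8
= 16.0 m

16.0 m


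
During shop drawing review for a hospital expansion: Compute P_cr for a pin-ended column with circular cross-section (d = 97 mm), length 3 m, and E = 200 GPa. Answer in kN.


I = pi * d^4 / 64 = 4345670.92 mm^4
L = 3000.0 mm
P_cr = pi^2 * E * I / L^2
= 9.8696 * 200000.0 * 4345670.92 / 3000.0^2
= 953112.29 N = 953.1123 kN

953.1123 kN


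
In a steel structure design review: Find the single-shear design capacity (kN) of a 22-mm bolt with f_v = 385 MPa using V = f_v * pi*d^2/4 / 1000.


A = pi * d^2 / 4 = pi * 22^2 / 4 = 380.1327 mm^2
V = f_v * A / 1000 = 385 * 380.1327 / 1000
= 146.3511 kN

146.3511 kN


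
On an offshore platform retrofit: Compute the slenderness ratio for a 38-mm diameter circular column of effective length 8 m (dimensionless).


Radius of gyration r = d / 4 = 38 / 4 = 9.5 mm
L_eff = 8000.0 mm
Slenderness ratio = L / r = 8000.0 / 9.5 = 842.11 (dimensionless)

842.11 (dimensionless)


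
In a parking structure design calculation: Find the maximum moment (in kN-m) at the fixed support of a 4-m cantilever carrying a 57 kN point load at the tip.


For a cantilever with a point load at the free end:
M_max = P * L = 57 * 4 = 228 kN-m

228 kN-m


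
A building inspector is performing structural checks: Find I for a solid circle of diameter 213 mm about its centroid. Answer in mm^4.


r = d / 2 = 213 / 2 = 106.5 mm
I = pi * r^4 / 4 = pi * 106.5^4 / 4
= 101038830.91 mm^4

101038830.91 mm^4


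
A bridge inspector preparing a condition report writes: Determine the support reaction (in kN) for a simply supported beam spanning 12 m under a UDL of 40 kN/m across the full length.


Total load = w * L = 40 * 12 = 480 kN
By symmetry, each reaction R = total / 2 = 480 / 2 = 240.0 kN

240.0 kN


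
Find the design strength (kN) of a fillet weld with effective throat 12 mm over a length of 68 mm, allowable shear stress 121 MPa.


Strength = throat * length * allowable stress
= 12 * 68 * 121 N
= 98736 N
= 98.74 kN

98.74 kN


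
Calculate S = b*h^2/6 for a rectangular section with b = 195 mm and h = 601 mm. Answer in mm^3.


S = b * h^2 / 6
= 195 * 601^2 / 6
= 195 * 361201 / 6
= 11739032.5 mm^3

11739032.5 mm^3


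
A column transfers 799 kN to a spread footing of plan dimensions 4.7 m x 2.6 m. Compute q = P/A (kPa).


A = 4.7 * 2.6 = 12.22 m^2
q = P / A = 799 / 12.22
= 65.3846 kPa

65.3846 kPa


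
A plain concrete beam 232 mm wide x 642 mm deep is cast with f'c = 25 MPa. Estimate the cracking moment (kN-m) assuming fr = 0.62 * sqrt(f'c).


fr = 0.62 * sqrt(25) = 0.62 * 5.0 = 3.1 MPa
I = 232 * 642^3 / 12 = 5115779568.0 mm^4
y_t = 321.0 mm
M_cr = fr * I / y_t = 3.1 * 5115779568.0 / 321.0 N-mm
= 49.4047 kN-m

49.4047 kN-m


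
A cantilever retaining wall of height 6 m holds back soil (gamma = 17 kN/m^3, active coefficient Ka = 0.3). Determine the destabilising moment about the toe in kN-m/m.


Pa = 0.5 * Ka * gamma * H^2
= 0.5 * 0.3 * 17 * 6^2
= 91.8 kN/m
Arm = H / 3 = 6 / 3 = 2.0 m
Mo = Pa * arm = Pa * H / 3 = 91.8 * 6 / 3 = 183.6 kN-m/m

183.6 kN-m/m


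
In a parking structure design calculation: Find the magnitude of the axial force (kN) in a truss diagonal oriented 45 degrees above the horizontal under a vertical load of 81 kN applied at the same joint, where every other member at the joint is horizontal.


At the joint, only the diagonal has a vertical component, so vertical equilibrium gives:
F * sin(45) = 81
F = 81 / sin(45)
= 81 / 0.707107
= 114.55 kN

114.55 kN


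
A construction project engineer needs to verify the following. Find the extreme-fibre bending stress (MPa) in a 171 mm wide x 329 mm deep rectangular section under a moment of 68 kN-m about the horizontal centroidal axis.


I = b * h^3 / 12 = 171 * 329^3 / 12 = 507460868.25 mm^4
y = h / 2 = 329 / 2 = 164.5 mm
M = 68 kN-m = 68000000.0 N-mm
sigma = M * y / I = 68000000.0 * 164.5 / 507460868.25
= 22.04 MPa

22.04 MPa
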